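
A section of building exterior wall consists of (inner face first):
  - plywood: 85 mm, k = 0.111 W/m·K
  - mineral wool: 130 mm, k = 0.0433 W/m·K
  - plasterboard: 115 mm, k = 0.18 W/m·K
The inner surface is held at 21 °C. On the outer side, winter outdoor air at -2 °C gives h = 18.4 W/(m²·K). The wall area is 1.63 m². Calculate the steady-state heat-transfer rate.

Q ≈ 8.4 W

Series thermal resistances:
R_plywood = L/(kA) = 0.085/(0.111×1.63) = 0.4698 K/W
R_mineral wool = L/(kA) = 0.13/(0.0433×1.63) = 1.842 K/W
R_plasterboard = L/(kA) = 0.115/(0.18×1.63) = 0.392 K/W
R_outer film = 1/(h_o·A) = 1/(18.4×1.63) = 0.03334 K/W
R_total = 2.737 K/W
Q = ΔT / R_total = 23 / 2.737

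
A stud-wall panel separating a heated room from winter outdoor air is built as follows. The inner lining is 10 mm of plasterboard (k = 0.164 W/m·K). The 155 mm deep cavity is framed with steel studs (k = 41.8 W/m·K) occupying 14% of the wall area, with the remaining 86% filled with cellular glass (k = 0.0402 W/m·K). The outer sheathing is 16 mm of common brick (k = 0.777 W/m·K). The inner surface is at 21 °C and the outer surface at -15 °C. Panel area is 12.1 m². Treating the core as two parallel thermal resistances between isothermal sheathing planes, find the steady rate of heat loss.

Sheathing layers in series; stud and cavity paths in parallel between them.
R_inner = 0.01/(0.164×12.1) = 0.005039 K/W
R_stud  = 0.155/(41.8×0.14×12.1) = 0.002189 K/W
R_cav   = 0.155/(0.0402×0.86×12.1) = 0.3705 K/W
1/R_core = 1/R_stud + 1/R_cav → R_core = 0.002176 K/W
R_outer = 0.016/(0.777×12.1) = 0.001702 K/W
R_total = 0.008917 K/W
Q = ΔT/R_total = 36/0.008917

Q ≈ 4040 W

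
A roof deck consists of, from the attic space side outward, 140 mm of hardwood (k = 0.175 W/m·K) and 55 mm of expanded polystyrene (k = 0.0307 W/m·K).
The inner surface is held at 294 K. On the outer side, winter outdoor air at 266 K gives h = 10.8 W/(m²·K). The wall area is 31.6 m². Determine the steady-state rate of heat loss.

Treating each layer as a thermal resistance in series:
R_hardwood = L/(kA) = 0.14/(0.175×31.6) = 0.02532 K/W
R_expanded polystyrene = L/(kA) = 0.055/(0.0307×31.6) = 0.05669 K/W
R_outer film = 1/(h_o·A) = 1/(10.8×31.6) = 0.00293 K/W
R_total = 0.08494 K/W
Q = ΔT / R_total = 28 / 0.08494

Q ≈ 330 W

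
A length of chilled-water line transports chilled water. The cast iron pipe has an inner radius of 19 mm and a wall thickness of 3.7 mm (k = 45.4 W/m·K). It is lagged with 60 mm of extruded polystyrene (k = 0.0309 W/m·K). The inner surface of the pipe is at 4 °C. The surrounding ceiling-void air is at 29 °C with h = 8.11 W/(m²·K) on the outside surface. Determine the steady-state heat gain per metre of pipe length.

For a radial system each layer contributes R = ln(r_out/r_in)/(2πkL); films add R = 1/(hA).
R_cast iron pipe wall = ln(22.7/19)/(2π×45.4×1) = 6.237×10^-4 K/W
R_extruded polystyrene = ln(82.7/22.7)/(2π×0.0309×1) = 6.659 K/W
R_outer film = 1/(h_o·2πr_oL) = 1/(8.11×2π×0.0827×1) = 0.2373 K/W
R_total = 6.897 K/W
Q = ΔT/R_total = 25/6.897

q′ ≈ 3.62 W/m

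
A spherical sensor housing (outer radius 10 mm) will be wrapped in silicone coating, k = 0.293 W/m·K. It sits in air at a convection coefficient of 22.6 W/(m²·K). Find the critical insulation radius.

r_cr ≈ 25.9 mm

For a sphere r_cr = 2k/h = 2×0.293/22.6
r_cr = 25.9 mm; since the bare radius (10 mm) is below r_cr, adding a thin layer of insulation will *increase* heat loss.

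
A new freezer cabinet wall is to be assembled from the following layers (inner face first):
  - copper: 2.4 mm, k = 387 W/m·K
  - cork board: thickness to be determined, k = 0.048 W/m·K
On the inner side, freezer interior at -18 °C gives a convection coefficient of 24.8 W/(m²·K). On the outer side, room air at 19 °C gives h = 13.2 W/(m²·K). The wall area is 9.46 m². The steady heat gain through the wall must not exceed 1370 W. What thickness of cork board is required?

Model the wall as resistances in series:
R_inner film = 1/(h_i·A) = 1/(24.8×9.46) = 0.004262 K/W
R_copper = L/(kA) = 0.0024/(387×9.46) = 6.556×10^-7 K/W
R_outer film = 1/(h_o·A) = 1/(13.2×9.46) = 0.008008 K/W
Sum of the known resistances R_other = 0.01227 K/W
Required total resistance R_tot = ΔT/Q_allow = 37/1370 = 0.02701 K/W
R_cork board = R_tot − R_other = 0.01474 K/W
L = R·k·A = 0.01474×0.048×9.46

L ≈ 6.69 mm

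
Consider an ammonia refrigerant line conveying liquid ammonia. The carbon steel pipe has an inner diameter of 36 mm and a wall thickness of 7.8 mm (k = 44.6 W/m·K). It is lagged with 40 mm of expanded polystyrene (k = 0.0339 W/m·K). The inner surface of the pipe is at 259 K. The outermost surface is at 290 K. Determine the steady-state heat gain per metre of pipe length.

q′ ≈ 7.05 W/m

Treating each annulus and film as a series resistance:
R_carbon steel pipe wall = ln(25.8/18)/(2π×44.6×1) = 0.001285 K/W
R_expanded polystyrene = ln(65.8/25.8)/(2π×0.0339×1) = 4.396 K/W
R_total = 4.397 K/W
Q = ΔT/R_total = 31/4.397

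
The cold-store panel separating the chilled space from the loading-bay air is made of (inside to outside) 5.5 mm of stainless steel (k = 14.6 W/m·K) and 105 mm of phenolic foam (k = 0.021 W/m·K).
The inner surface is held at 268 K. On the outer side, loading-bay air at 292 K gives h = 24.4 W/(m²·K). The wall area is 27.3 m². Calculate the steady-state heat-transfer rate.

Series thermal resistances:
R_stainless steel = L/(kA) = 0.0055/(14.6×27.3) = 1.38×10^-5 K/W
R_phenolic foam = L/(kA) = 0.105/(0.021×27.3) = 0.1832 K/W
R_outer film = 1/(h_o·A) = 1/(24.4×27.3) = 0.001501 K/W
R_total = 0.1847 K/W
Q = ΔT / R_total = 24 / 0.1847

Q ≈ 130 W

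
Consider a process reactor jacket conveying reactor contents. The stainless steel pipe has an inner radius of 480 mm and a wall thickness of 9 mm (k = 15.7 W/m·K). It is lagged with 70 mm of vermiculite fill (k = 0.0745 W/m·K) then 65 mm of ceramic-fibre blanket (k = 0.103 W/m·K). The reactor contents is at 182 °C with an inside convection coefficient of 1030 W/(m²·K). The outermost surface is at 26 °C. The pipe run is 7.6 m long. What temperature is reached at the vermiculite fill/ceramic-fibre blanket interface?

Cylindrical conduction, so R = ln(r₂/r₁)/(2πkL) per layer, in series:
R_inner film = 1/(h_i·2πr₁L) = 1/(1030×2π×0.48×7.6) = 4.236×10^-5 K/W
R_stainless steel pipe wall = ln(489/480)/(2π×15.7×7.6) = 2.478×10^-5 K/W
R_vermiculite fill = ln(559/489)/(2π×0.0745×7.6) = 0.03761 K/W
R_ceramic-fibre blanket = ln(624/559)/(2π×0.103×7.6) = 0.02236 K/W
R_total = 0.06004 K/W
Q = ΔT/R_total = 156/0.06004
Q = 2600 W
T_interface = T_inner − Q·ΣR(inner→interface) = 182 − 2600×0.03767

T ≈ 84.1 °C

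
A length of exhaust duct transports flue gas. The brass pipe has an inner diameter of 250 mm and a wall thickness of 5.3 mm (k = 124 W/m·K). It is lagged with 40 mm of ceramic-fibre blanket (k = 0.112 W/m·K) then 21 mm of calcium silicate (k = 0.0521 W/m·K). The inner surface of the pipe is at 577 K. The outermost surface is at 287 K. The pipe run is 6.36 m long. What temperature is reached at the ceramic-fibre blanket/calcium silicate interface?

For a radial system each layer contributes R = ln(r_out/r_in)/(2πkL); films add R = 1/(hA).
R_brass pipe wall = ln(130.3/125)/(2π×124×6.36) = 8.38×10^-6 K/W
R_ceramic-fibre blanket = ln(170.3/130.3)/(2π×0.112×6.36) = 0.05982 K/W
R_calcium silicate = ln(191.3/170.3)/(2π×0.0521×6.36) = 0.05585 K/W
R_total = 0.1157 K/W
Q = ΔT/R_total = 290/0.1157
Q = 2510 W
T_interface = T_inner − Q·ΣR(inner→interface) = 577 − 2510×0.05983

T ≈ 427 K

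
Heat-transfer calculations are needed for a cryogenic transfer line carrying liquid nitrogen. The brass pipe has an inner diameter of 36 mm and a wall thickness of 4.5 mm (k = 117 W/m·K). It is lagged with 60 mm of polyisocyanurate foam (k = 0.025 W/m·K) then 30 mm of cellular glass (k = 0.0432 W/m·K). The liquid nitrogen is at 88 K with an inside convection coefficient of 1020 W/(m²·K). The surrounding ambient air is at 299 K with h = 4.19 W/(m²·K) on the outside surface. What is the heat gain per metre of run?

Per-layer cylindrical resistances, series-summed:
R_inner film = 1/(h_i·2πr₁L) = 1/(1020×2π×0.018×1) = 0.008669 K/W
R_brass pipe wall = ln(22.5/18)/(2π×117×1) = 3.035×10^-4 K/W
R_polyisocyanurate foam = ln(82.5/22.5)/(2π×0.025×1) = 8.271 K/W
R_cellular glass = ln(112.5/82.5)/(2π×0.0432×1) = 1.143 K/W
R_outer film = 1/(h_o·2πr_oL) = 1/(4.19×2π×0.1125×1) = 0.3376 K/W
R_total = 9.761 K/W
Q = ΔT/R_total = 211/9.761

q′ ≈ 21.6 W/m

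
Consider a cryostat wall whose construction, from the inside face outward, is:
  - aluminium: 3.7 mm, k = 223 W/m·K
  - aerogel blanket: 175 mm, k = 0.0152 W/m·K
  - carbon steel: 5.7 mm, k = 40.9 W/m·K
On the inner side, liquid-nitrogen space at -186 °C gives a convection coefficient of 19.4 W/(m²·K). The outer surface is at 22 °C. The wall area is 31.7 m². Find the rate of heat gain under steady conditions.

Q ≈ 570 W

Treating each layer as a thermal resistance in series:
R_inner film = 1/(h_i·A) = 1/(19.4×31.7) = 0.001626 K/W
R_aluminium = L/(kA) = 0.0037/(223×31.7) = 5.234×10^-7 K/W
R_aerogel blanket = L/(kA) = 0.175/(0.0152×31.7) = 0.3632 K/W
R_carbon steel = L/(kA) = 0.0057/(40.9×31.7) = 4.396×10^-6 K/W
R_total = 0.3648 K/W
Q = ΔT / R_total = 208 / 0.3648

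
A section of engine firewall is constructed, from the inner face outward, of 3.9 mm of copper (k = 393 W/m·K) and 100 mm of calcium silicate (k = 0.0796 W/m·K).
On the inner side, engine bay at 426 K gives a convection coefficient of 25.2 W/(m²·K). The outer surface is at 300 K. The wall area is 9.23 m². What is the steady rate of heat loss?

Series thermal resistances:
R_inner film = 1/(h_i·A) = 1/(25.2×9.23) = 0.004299 K/W
R_copper = L/(kA) = 0.0039/(393×9.23) = 1.075×10^-6 K/W
R_calcium silicate = L/(kA) = 0.1/(0.0796×9.23) = 0.1361 K/W
R_total = 0.1404 K/W
Q = ΔT / R_total = 126 / 0.1404

Q ≈ 897 W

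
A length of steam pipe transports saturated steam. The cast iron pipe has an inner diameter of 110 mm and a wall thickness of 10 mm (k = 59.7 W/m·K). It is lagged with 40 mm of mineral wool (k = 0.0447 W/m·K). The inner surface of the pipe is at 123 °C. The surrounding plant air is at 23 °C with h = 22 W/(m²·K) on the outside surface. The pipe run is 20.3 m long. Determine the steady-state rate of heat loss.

Q ≈ 1140 W

Radial resistances (cylindrical: R_cond = ln(r_o/r_i)/(2πkL), R_conv = 1/(h·2πrL)):
R_cast iron pipe wall = ln(65/55)/(2π×59.7×20.3) = 2.194×10^-5 K/W
R_mineral wool = ln(105/65)/(2π×0.0447×20.3) = 0.08411 K/W
R_outer film = 1/(h_o·2πr_oL) = 1/(22×2π×0.105×20.3) = 0.003394 K/W
R_total = 0.08753 K/W
Q = ΔT/R_total = 100/0.08753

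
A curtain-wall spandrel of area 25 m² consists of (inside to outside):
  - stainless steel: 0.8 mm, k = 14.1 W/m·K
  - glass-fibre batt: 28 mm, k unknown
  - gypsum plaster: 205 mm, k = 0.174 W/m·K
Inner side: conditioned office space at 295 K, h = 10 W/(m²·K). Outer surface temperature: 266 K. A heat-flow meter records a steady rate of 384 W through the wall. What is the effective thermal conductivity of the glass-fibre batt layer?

k ≈ 0.0459 W/(m·K)

Using the resistance-network approach (series):
R_inner film = 1/(h_i·A) = 1/(10×25) = 0.004 K/W
R_stainless steel = L/(kA) = 0.0008/(14.1×25) = 2.27×10^-6 K/W
R_gypsum plaster = L/(kA) = 0.205/(0.174×25) = 0.04713 K/W
Sum of known resistances R_other = 0.05113 K/W
Total R = ΔT/Q = 29/384 = 0.07552 K/W
R_glass-fibre batt = R_total − R_other = 0.02439 K/W
k = L/(R·A) = 0.028/(0.02439×25)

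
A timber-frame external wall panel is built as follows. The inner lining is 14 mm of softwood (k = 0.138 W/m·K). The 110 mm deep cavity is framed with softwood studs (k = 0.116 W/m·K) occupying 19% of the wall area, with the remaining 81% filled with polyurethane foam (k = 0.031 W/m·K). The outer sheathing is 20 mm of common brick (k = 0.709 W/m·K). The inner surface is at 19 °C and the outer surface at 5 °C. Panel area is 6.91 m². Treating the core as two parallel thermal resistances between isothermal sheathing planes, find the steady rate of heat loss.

Sheathing layers in series; stud and cavity paths in parallel between them.
R_inner = 0.014/(0.138×6.91) = 0.01468 K/W
R_stud  = 0.11/(0.116×0.19×6.91) = 0.7223 K/W
R_cav   = 0.11/(0.031×0.81×6.91) = 0.634 K/W
1/R_core = 1/R_stud + 1/R_cav → R_core = 0.3376 K/W
R_outer = 0.02/(0.709×6.91) = 0.004082 K/W
R_total = 0.3564 K/W
Q = ΔT/R_total = 14/0.3564

Q ≈ 39.3 W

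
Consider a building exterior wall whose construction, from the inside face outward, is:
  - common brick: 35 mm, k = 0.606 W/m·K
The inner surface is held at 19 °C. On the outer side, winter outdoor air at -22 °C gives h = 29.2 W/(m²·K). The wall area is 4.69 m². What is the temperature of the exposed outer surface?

T ≈ -6.74 °C

Model the wall as resistances in series:
R_common brick = L/(kA) = 0.035/(0.606×4.69) = 0.01231 K/W
R_outer film = 1/(h_o·A) = 1/(29.2×4.69) = 0.007302 K/W
R_total = 0.01962 K/W;  Q = ΔT/R_total = 41/0.01962 = 2090 W
T_interface = T_inner − Q·ΣR(inner→interface) = 19 − 2090×0.01231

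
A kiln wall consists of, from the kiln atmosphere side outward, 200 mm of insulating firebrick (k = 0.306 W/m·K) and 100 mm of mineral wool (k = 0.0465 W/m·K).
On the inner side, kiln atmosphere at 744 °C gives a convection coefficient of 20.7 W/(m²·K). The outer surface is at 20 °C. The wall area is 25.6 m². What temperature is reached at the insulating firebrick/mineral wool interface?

Series thermal resistances:
R_inner film = 1/(h_i·A) = 1/(20.7×25.6) = 0.001887 K/W
R_insulating firebrick = L/(kA) = 0.2/(0.306×25.6) = 0.02553 K/W
R_mineral wool = L/(kA) = 0.1/(0.0465×25.6) = 0.08401 K/W
R_total = 0.1114 K/W;  Q = ΔT/R_total = 724/0.1114 = 6498 W
T_interface = T_inner − Q·ΣR(inner→interface) = 744 − 6500×0.02742

T ≈ 566 °C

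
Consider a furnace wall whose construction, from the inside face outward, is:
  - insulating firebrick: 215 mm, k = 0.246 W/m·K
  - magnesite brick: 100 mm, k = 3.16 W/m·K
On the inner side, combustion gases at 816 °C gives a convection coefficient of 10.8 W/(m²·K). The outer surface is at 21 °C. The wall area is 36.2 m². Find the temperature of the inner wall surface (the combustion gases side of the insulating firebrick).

Thermal resistances in series:
R_inner film = 1/(h_i·A) = 1/(10.8×36.2) = 0.002558 K/W
R_insulating firebrick = L/(kA) = 0.215/(0.246×36.2) = 0.02414 K/W
R_magnesite brick = L/(kA) = 0.1/(3.16×36.2) = 8.742×10^-4 K/W
R_total = 0.02758 K/W;  Q = ΔT/R_total = 795/0.02758 = 28830 W
T_interface = T_inner − Q·ΣR(inner→interface) = 816 − 28800×0.002558

T ≈ 742 °C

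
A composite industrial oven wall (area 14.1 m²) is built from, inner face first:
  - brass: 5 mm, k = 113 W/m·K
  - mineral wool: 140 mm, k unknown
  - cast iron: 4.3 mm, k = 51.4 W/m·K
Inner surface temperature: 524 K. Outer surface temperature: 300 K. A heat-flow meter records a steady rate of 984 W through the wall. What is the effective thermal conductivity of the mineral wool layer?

Thermal resistances in series:
R_brass = L/(kA) = 0.005/(113×14.1) = 3.138×10^-6 K/W
R_cast iron = L/(kA) = 0.0043/(51.4×14.1) = 5.933×10^-6 K/W
Sum of known resistances R_other = 9.071×10^-6 K/W
Total R = ΔT/Q = 224/984 = 0.2276 K/W
R_mineral wool = R_total − R_other = 0.2276 K/W
k = L/(R·A) = 0.14/(0.2276×14.1)

k ≈ 0.0436 W/(m·K)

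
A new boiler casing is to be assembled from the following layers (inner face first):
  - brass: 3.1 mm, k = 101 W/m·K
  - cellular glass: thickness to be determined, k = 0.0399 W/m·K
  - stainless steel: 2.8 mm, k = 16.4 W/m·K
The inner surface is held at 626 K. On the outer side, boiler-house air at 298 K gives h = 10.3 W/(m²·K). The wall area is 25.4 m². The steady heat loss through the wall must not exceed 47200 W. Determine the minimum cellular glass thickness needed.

L ≈ 3.16 mm

Thermal resistances in series:
R_brass = L/(kA) = 0.0031/(101×25.4) = 1.208×10^-6 K/W
R_stainless steel = L/(kA) = 0.0028/(16.4×25.4) = 6.722×10^-6 K/W
R_outer film = 1/(h_o·A) = 1/(10.3×25.4) = 0.003822 K/W
Sum of the known resistances R_other = 0.00383 K/W
Required total resistance R_tot = ΔT/Q_allow = 328/47200 = 0.006949 K/W
R_cellular glass = R_tot − R_other = 0.003119 K/W
L = R·k·A = 0.003119×0.0399×25.4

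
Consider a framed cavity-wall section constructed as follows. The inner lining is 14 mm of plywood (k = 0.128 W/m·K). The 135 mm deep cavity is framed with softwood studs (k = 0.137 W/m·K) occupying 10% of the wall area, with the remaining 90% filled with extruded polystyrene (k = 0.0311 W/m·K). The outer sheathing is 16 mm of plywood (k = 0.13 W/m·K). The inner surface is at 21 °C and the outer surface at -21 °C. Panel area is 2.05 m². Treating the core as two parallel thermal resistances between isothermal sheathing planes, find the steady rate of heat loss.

Q ≈ 24.8 W

Sheathing layers in series; stud and cavity paths in parallel between them.
R_inner = 0.014/(0.128×2.05) = 0.05335 K/W
R_stud  = 0.135/(0.137×0.1×2.05) = 4.807 K/W
R_cav   = 0.135/(0.0311×0.9×2.05) = 2.353 K/W
1/R_core = 1/R_stud + 1/R_cav → R_core = 1.58 K/W
R_outer = 0.016/(0.13×2.05) = 0.06004 K/W
R_total = 1.693 K/W
Q = ΔT/R_total = 42/1.693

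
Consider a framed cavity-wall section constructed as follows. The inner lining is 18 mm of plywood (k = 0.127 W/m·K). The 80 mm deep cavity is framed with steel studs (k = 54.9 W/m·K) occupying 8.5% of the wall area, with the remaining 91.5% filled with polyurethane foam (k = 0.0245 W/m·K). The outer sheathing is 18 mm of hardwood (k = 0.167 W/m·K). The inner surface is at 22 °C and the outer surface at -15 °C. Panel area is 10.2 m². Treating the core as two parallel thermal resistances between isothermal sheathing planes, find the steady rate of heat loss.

Sheathing layers in series; stud and cavity paths in parallel between them.
R_inner = 0.018/(0.127×10.2) = 0.0139 K/W
R_stud  = 0.08/(54.9×0.085×10.2) = 0.001681 K/W
R_cav   = 0.08/(0.0245×0.915×10.2) = 0.3499 K/W
1/R_core = 1/R_stud + 1/R_cav → R_core = 0.001673 K/W
R_outer = 0.018/(0.167×10.2) = 0.01057 K/W
R_total = 0.02614 K/W
Q = ΔT/R_total = 37/0.02614

Q ≈ 1420 W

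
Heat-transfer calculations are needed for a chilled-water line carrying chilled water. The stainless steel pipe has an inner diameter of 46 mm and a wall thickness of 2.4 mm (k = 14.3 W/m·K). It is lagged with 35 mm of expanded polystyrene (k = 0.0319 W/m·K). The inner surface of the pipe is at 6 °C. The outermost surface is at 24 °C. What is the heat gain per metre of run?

Per-layer cylindrical resistances, series-summed:
R_stainless steel pipe wall = ln(25.4/23)/(2π×14.3×1) = 0.001105 K/W
R_expanded polystyrene = ln(60.4/25.4)/(2π×0.0319×1) = 4.322 K/W
R_total = 4.323 K/W
Q = ΔT/R_total = 18/4.323

q′ ≈ 4.16 W/m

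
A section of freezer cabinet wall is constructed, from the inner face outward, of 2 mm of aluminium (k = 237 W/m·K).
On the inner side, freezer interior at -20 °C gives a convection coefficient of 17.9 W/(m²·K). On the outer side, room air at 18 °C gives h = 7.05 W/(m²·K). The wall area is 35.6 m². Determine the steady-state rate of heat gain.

Thermal resistances in series:
R_inner film = 1/(h_i·A) = 1/(17.9×35.6) = 0.001569 K/W
R_aluminium = L/(kA) = 0.002/(237×35.6) = 2.37×10^-7 K/W
R_outer film = 1/(h_o·A) = 1/(7.05×35.6) = 0.003984 K/W
R_total = 0.005554 K/W
Q = ΔT / R_total = 38 / 0.005554

Q ≈ 6840 W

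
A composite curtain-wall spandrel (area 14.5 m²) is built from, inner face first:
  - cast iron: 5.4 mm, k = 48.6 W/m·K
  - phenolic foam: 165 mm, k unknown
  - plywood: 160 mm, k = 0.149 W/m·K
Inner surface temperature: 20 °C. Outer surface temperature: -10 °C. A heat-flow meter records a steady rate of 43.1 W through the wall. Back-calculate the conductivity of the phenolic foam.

k ≈ 0.0183 W/(m·K)

Thermal resistances in series:
R_cast iron = L/(kA) = 0.0054/(48.6×14.5) = 7.663×10^-6 K/W
R_plywood = L/(kA) = 0.16/(0.149×14.5) = 0.07406 K/W
Sum of known resistances R_other = 0.07406 K/W
Total R = ΔT/Q = 30/43.1 = 0.6961 K/W
R_phenolic foam = R_total − R_other = 0.622 K/W
k = L/(R·A) = 0.165/(0.622×14.5)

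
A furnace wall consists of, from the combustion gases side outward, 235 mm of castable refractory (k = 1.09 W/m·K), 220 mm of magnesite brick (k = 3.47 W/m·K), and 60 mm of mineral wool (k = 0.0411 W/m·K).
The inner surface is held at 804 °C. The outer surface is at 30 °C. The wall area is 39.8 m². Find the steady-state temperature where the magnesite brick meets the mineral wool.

T ≈ 680 °C

Treating each layer as a thermal resistance in series:
R_castable refractory = L/(kA) = 0.235/(1.09×39.8) = 0.005417 K/W
R_magnesite brick = L/(kA) = 0.22/(3.47×39.8) = 0.001593 K/W
R_mineral wool = L/(kA) = 0.06/(0.0411×39.8) = 0.03668 K/W
R_total = 0.04369 K/W;  Q = ΔT/R_total = 774/0.04369 = 17720 W
T_interface = T_inner − Q·ΣR(inner→interface) = 804 − 17700×0.00701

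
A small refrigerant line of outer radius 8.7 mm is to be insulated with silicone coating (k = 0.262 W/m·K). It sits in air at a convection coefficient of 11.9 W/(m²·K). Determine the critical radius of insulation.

r_cr ≈ 22 mm

For a cylinder r_cr = k/h = 0.262/11.9
r_cr = 22 mm; since the bare radius (8.7 mm) is below r_cr, adding a thin layer of insulation will *increase* heat loss.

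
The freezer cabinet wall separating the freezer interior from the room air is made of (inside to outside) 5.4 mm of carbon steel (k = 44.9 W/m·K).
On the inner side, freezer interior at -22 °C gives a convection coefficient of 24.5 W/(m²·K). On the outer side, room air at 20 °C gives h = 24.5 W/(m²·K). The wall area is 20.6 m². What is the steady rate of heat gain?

Q ≈ 10600 W

Model the wall as resistances in series:
R_inner film = 1/(h_i·A) = 1/(24.5×20.6) = 0.001981 K/W
R_carbon steel = L/(kA) = 0.0054/(44.9×20.6) = 5.838×10^-6 K/W
R_outer film = 1/(h_o·A) = 1/(24.5×20.6) = 0.001981 K/W
R_total = 0.003969 K/W
Q = ΔT / R_total = 42 / 0.003969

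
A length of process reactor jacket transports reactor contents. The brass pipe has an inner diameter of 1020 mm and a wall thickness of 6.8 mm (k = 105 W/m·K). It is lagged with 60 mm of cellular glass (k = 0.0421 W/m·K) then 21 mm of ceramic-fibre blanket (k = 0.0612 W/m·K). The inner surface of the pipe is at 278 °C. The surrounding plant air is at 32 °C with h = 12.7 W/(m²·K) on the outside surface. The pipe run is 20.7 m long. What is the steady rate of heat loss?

Per-layer cylindrical resistances, series-summed:
R_brass pipe wall = ln(516.8/510)/(2π×105×20.7) = 9.699×10^-7 K/W
R_cellular glass = ln(576.8/516.8)/(2π×0.0421×20.7) = 0.02006 K/W
R_ceramic-fibre blanket = ln(597.8/576.8)/(2π×0.0612×20.7) = 0.004493 K/W
R_outer film = 1/(h_o·2πr_oL) = 1/(12.7×2π×0.5978×20.7) = 0.001013 K/W
R_total = 0.02557 K/W
Q = ΔT/R_total = 246/0.02557

Q ≈ 9620 W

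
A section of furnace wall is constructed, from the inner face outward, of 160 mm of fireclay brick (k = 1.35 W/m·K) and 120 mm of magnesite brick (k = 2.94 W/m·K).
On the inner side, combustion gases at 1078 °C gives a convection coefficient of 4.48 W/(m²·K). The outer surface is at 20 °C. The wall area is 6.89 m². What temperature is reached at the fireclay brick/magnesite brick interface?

Thermal resistances in series:
R_inner film = 1/(h_i·A) = 1/(4.48×6.89) = 0.0324 K/W
R_fireclay brick = L/(kA) = 0.16/(1.35×6.89) = 0.0172 K/W
R_magnesite brick = L/(kA) = 0.12/(2.94×6.89) = 0.005924 K/W
R_total = 0.05552 K/W;  Q = ΔT/R_total = 1058/0.05552 = 19060 W
T_interface = T_inner − Q·ΣR(inner→interface) = 1078 − 19100×0.0496

T ≈ 133 °C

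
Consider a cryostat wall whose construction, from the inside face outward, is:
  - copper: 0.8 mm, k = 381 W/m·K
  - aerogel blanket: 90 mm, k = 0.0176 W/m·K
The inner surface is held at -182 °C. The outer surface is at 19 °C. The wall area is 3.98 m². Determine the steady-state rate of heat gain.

Q ≈ 156 W

Model the wall as resistances in series:
R_copper = L/(kA) = 0.0008/(381×3.98) = 5.276×10^-7 K/W
R_aerogel blanket = L/(kA) = 0.09/(0.0176×3.98) = 1.285 K/W
R_total = 1.285 K/W
Q = ΔT / R_total = 201 / 1.285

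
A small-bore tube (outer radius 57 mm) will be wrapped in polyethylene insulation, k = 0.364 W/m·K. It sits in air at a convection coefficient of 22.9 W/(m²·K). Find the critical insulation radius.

For a cylinder r_cr = k/h = 0.364/22.9
r_cr = 15.9 mm; since the bare radius (57 mm) is above r_cr, any added insulation will reduce heat loss.

r_cr ≈ 15.9 mm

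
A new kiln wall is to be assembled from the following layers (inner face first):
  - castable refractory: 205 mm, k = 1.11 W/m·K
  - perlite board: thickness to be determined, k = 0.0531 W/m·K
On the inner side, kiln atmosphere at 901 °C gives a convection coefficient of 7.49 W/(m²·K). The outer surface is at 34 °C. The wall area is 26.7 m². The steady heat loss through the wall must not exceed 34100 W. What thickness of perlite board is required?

L ≈ 19.2 mm

Treating each layer as a thermal resistance in series:
R_inner film = 1/(h_i·A) = 1/(7.49×26.7) = 0.005 K/W
R_castable refractory = L/(kA) = 0.205/(1.11×26.7) = 0.006917 K/W
Sum of the known resistances R_other = 0.01192 K/W
Required total resistance R_tot = ΔT/Q_allow = 867/34100 = 0.02543 K/W
R_perlite board = R_tot − R_other = 0.01351 K/W
L = R·k·A = 0.01351×0.0531×26.7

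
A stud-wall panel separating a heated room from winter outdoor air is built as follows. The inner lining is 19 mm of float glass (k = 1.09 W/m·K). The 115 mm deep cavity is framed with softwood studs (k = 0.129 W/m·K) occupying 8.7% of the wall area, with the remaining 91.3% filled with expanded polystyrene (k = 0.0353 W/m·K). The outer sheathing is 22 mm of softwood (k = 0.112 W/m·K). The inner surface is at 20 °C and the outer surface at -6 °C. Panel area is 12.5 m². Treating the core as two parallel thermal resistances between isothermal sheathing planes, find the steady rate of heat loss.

Sheathing layers in series; stud and cavity paths in parallel between them.
R_inner = 0.019/(1.09×12.5) = 0.001394 K/W
R_stud  = 0.115/(0.129×0.087×12.5) = 0.8197 K/W
R_cav   = 0.115/(0.0353×0.913×12.5) = 0.2855 K/W
1/R_core = 1/R_stud + 1/R_cav → R_core = 0.2117 K/W
R_outer = 0.022/(0.112×12.5) = 0.01571 K/W
R_total = 0.2288 K/W
Q = ΔT/R_total = 26/0.2288

Q ≈ 114 W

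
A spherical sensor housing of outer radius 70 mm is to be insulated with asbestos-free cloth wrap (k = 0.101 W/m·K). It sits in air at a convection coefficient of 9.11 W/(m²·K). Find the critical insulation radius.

For a sphere r_cr = 2k/h = 2×0.101/9.11
r_cr = 22.2 mm; since the bare radius (70 mm) is above r_cr, any added insulation will reduce heat loss.

r_cr ≈ 22.2 mm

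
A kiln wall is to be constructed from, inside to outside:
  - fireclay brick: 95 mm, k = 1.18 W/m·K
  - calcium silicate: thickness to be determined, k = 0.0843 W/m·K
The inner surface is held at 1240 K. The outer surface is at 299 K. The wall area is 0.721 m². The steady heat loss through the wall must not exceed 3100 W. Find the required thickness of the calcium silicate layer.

L ≈ 11.7 mm

Model the wall as resistances in series:
R_fireclay brick = L/(kA) = 0.095/(1.18×0.721) = 0.1117 K/W
Sum of the known resistances R_other = 0.1117 K/W
Required total resistance R_tot = ΔT/Q_allow = 941/3100 = 0.3035 K/W
R_calcium silicate = R_tot − R_other = 0.1919 K/W
L = R·k·A = 0.1919×0.0843×0.721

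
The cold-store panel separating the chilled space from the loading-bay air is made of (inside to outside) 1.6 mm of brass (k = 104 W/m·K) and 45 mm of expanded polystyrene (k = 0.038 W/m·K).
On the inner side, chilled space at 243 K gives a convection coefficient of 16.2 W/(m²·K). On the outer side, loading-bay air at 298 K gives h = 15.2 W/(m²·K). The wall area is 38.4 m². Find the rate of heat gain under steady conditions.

Model the wall as resistances in series:
R_inner film = 1/(h_i·A) = 1/(16.2×38.4) = 0.001608 K/W
R_brass = L/(kA) = 0.0016/(104×38.4) = 4.006×10^-7 K/W
R_expanded polystyrene = L/(kA) = 0.045/(0.038×38.4) = 0.03084 K/W
R_outer film = 1/(h_o·A) = 1/(15.2×38.4) = 0.001713 K/W
R_total = 0.03416 K/W
Q = ΔT / R_total = 55 / 0.03416

Q ≈ 1610 W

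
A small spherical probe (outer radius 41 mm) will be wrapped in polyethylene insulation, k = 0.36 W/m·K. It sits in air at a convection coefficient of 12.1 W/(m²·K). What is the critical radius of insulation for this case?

r_cr ≈ 59.5 mm

For a sphere r_cr = 2k/h = 2×0.36/12.1
r_cr = 59.5 mm; since the bare radius (41 mm) is below r_cr, adding a thin layer of insulation will *increase* heat loss.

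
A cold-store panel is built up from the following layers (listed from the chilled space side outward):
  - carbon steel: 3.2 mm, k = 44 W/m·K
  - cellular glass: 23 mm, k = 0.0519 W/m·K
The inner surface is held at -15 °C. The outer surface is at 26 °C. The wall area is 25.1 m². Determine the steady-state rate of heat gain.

Using the resistance-network approach (series):
R_carbon steel = L/(kA) = 0.0032/(44×25.1) = 2.898×10^-6 K/W
R_cellular glass = L/(kA) = 0.023/(0.0519×25.1) = 0.01766 K/W
R_total = 0.01766 K/W
Q = ΔT / R_total = 41 / 0.01766

Q ≈ 2320 W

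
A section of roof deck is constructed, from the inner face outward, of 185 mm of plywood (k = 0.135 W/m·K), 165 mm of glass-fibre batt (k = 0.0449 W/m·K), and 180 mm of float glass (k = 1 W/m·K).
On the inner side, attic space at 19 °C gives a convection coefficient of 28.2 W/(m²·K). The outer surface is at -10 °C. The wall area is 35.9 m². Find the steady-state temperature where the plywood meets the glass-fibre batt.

Treating each layer as a thermal resistance in series:
R_inner film = 1/(h_i·A) = 1/(28.2×35.9) = 9.878×10^-4 K/W
R_plywood = L/(kA) = 0.185/(0.135×35.9) = 0.03817 K/W
R_glass-fibre batt = L/(kA) = 0.165/(0.0449×35.9) = 0.1024 K/W
R_float glass = L/(kA) = 0.18/(1×35.9) = 0.005014 K/W
R_total = 0.1465 K/W;  Q = ΔT/R_total = 29/0.1465 = 197.9 W
T_interface = T_inner − Q·ΣR(inner→interface) = 19 − 198×0.03916

T ≈ 11.3 °C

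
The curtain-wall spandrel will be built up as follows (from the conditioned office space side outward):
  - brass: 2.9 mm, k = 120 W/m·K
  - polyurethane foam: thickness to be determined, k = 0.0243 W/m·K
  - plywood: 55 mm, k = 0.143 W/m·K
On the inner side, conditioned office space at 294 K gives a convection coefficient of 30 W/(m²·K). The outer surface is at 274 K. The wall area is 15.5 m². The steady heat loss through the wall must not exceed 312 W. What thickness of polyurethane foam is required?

Using the resistance-network approach (series):
R_inner film = 1/(h_i·A) = 1/(30×15.5) = 0.002151 K/W
R_brass = L/(kA) = 0.0029/(120×15.5) = 1.559×10^-6 K/W
R_plywood = L/(kA) = 0.055/(0.143×15.5) = 0.02481 K/W
Sum of the known resistances R_other = 0.02697 K/W
Required total resistance R_tot = ΔT/Q_allow = 20/312 = 0.0641 K/W
R_polyurethane foam = R_tot − R_other = 0.03714 K/W
L = R·k·A = 0.03714×0.0243×15.5

L ≈ 14 mm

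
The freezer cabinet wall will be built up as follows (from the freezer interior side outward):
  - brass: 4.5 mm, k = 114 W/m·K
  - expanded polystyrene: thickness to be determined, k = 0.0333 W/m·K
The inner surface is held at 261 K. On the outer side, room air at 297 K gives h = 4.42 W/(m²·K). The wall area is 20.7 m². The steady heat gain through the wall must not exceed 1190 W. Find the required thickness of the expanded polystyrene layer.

L ≈ 13.3 mm

Treating each layer as a thermal resistance in series:
R_brass = L/(kA) = 0.0045/(114×20.7) = 1.907×10^-6 K/W
R_outer film = 1/(h_o·A) = 1/(4.42×20.7) = 0.01093 K/W
Sum of the known resistances R_other = 0.01093 K/W
Required total resistance R_tot = ΔT/Q_allow = 36/1190 = 0.03025 K/W
R_expanded polystyrene = R_tot − R_other = 0.01932 K/W
L = R·k·A = 0.01932×0.0333×20.7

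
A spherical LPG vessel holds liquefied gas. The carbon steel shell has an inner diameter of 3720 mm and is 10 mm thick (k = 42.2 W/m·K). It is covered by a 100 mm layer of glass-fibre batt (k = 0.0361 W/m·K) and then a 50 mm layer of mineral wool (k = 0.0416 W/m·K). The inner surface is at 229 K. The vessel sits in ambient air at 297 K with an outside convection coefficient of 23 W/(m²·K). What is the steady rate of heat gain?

Q ≈ 803 W

Spherical conduction: R = (1/r_in − 1/r_out)/(4πk) per layer; series-sum.
R_carbon steel shell = (1/1.86 − 1/1.87)/(4π×42.2) = 5.422×10^-6 K/W
R_glass-fibre batt = (1/1.87 − 1/1.97)/(4π×0.0361) = 0.05984 K/W
R_mineral wool = (1/1.97 − 1/2.02)/(4π×0.0416) = 0.02404 K/W
R_outer film = 1/(h·4πr_o²) = 1/(23×4π×2.02²) = 8.479×10^-4 K/W
R_total = 0.08473 K/W
Q = ΔT/R_total = 68/0.08473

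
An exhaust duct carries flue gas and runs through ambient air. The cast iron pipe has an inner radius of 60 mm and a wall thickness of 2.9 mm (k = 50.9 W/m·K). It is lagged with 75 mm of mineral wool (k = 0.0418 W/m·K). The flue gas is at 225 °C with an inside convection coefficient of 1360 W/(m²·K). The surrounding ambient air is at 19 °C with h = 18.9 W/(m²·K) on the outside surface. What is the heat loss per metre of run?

q′ ≈ 67.5 W/m

For a radial system each layer contributes R = ln(r_out/r_in)/(2πkL); films add R = 1/(hA).
R_inner film = 1/(h_i·2πr₁L) = 1/(1360×2π×0.06×1) = 0.00195 K/W
R_cast iron pipe wall = ln(62.9/60)/(2π×50.9×1) = 1.476×10^-4 K/W
R_mineral wool = ln(137.9/62.9)/(2π×0.0418×1) = 2.989 K/W
R_outer film = 1/(h_o·2πr_oL) = 1/(18.9×2π×0.1379×1) = 0.06107 K/W
R_total = 3.052 K/W
Q = ΔT/R_total = 206/3.052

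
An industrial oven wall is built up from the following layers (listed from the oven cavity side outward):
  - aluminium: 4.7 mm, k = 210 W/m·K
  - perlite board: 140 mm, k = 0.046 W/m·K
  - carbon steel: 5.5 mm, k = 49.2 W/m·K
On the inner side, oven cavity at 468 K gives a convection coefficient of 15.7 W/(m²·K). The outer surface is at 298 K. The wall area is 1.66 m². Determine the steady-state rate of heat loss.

Q ≈ 90.8 W

Thermal resistances in series:
R_inner film = 1/(h_i·A) = 1/(15.7×1.66) = 0.03837 K/W
R_aluminium = L/(kA) = 0.0047/(210×1.66) = 1.348×10^-5 K/W
R_perlite board = L/(kA) = 0.14/(0.046×1.66) = 1.833 K/W
R_carbon steel = L/(kA) = 0.0055/(49.2×1.66) = 6.734×10^-5 K/W
R_total = 1.872 K/W
Q = ΔT / R_total = 170 / 1.872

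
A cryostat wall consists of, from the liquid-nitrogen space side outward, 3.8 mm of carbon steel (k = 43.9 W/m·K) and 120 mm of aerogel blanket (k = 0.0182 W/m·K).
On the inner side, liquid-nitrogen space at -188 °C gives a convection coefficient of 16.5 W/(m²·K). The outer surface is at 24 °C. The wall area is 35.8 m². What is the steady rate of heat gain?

Treating each layer as a thermal resistance in series:
R_inner film = 1/(h_i·A) = 1/(16.5×35.8) = 0.001693 K/W
R_carbon steel = L/(kA) = 0.0038/(43.9×35.8) = 2.418×10^-6 K/W
R_aerogel blanket = L/(kA) = 0.12/(0.0182×35.8) = 0.1842 K/W
R_total = 0.1859 K/W
Q = ΔT / R_total = 212 / 0.1859

Q ≈ 1140 W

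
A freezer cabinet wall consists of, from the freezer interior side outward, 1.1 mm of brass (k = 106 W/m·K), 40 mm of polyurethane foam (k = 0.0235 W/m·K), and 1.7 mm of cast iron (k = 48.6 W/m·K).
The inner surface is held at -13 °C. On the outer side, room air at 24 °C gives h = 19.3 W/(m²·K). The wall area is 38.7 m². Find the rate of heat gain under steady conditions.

Q ≈ 816 W

Thermal resistances in series:
R_brass = L/(kA) = 0.0011/(106×38.7) = 2.681×10^-7 K/W
R_polyurethane foam = L/(kA) = 0.04/(0.0235×38.7) = 0.04398 K/W
R_cast iron = L/(kA) = 0.0017/(48.6×38.7) = 9.039×10^-7 K/W
R_outer film = 1/(h_o·A) = 1/(19.3×38.7) = 0.001339 K/W
R_total = 0.04532 K/W
Q = ΔT / R_total = 37 / 0.04532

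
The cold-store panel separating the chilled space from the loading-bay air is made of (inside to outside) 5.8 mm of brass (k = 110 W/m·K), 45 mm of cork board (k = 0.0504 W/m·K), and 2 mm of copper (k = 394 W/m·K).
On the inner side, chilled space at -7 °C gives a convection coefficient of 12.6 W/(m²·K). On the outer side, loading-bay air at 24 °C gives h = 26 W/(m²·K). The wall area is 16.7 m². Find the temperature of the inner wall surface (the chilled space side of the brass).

Thermal resistances in series:
R_inner film = 1/(h_i·A) = 1/(12.6×16.7) = 0.004752 K/W
R_brass = L/(kA) = 0.0058/(110×16.7) = 3.157×10^-6 K/W
R_cork board = L/(kA) = 0.045/(0.0504×16.7) = 0.05346 K/W
R_copper = L/(kA) = 0.002/(394×16.7) = 3.04×10^-7 K/W
R_outer film = 1/(h_o·A) = 1/(26×16.7) = 0.002303 K/W
R_total = 0.06052 K/W;  Q = ΔT/R_total = 31/0.06052 = 512.2 W
T_interface = T_inner + Q·ΣR(inner→interface) = -7 + 512×0.004752

T ≈ -4.57 °C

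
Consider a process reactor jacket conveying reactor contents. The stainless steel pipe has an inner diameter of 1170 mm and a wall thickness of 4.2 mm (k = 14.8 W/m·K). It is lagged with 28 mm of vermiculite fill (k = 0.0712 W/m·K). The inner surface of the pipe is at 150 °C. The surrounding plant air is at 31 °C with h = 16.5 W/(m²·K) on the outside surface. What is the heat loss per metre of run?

q′ ≈ 996 W/m

Per-layer cylindrical resistances, series-summed:
R_stainless steel pipe wall = ln(589.2/585)/(2π×14.8×1) = 7.693×10^-5 K/W
R_vermiculite fill = ln(617.2/589.2)/(2π×0.0712×1) = 0.1038 K/W
R_outer film = 1/(h_o·2πr_oL) = 1/(16.5×2π×0.6172×1) = 0.01563 K/W
R_total = 0.1195 K/W
Q = ΔT/R_total = 119/0.1195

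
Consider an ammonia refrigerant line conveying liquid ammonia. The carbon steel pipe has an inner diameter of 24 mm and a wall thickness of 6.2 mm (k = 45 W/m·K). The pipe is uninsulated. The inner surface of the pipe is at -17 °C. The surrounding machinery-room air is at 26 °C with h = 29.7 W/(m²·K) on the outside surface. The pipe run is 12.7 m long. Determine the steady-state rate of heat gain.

Q ≈ 1850 W

Per-layer cylindrical resistances, series-summed:
R_carbon steel pipe wall = ln(18.2/12)/(2π×45×12.7) = 1.16×10^-4 K/W
R_outer film = 1/(h_o·2πr_oL) = 1/(29.7×2π×0.0182×12.7) = 0.02318 K/W
R_total = 0.0233 K/W
Q = ΔT/R_total = 43/0.0233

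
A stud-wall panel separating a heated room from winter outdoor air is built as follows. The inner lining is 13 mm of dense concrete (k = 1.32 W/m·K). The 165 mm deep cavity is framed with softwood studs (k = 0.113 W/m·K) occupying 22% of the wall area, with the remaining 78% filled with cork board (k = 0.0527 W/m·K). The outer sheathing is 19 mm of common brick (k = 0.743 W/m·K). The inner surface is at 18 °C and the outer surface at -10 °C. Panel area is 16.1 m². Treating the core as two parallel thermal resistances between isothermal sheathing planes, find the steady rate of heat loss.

Sheathing layers in series; stud and cavity paths in parallel between them.
R_inner = 0.013/(1.32×16.1) = 6.117×10^-4 K/W
R_stud  = 0.165/(0.113×0.22×16.1) = 0.4122 K/W
R_cav   = 0.165/(0.0527×0.78×16.1) = 0.2493 K/W
1/R_core = 1/R_stud + 1/R_cav → R_core = 0.1554 K/W
R_outer = 0.019/(0.743×16.1) = 0.001588 K/W
R_total = 0.1576 K/W
Q = ΔT/R_total = 28/0.1576

Q ≈ 178 W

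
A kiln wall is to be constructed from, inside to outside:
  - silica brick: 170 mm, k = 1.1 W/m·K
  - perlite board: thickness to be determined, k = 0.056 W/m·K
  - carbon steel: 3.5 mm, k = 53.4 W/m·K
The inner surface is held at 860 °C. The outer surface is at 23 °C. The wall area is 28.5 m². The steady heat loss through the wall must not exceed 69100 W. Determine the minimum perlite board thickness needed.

L ≈ 10.7 mm

Treating each layer as a thermal resistance in series:
R_silica brick = L/(kA) = 0.17/(1.1×28.5) = 0.005423 K/W
R_carbon steel = L/(kA) = 0.0035/(53.4×28.5) = 2.3×10^-6 K/W
Sum of the known resistances R_other = 0.005425 K/W
Required total resistance R_tot = ΔT/Q_allow = 837/69100 = 0.01211 K/W
R_perlite board = R_tot − R_other = 0.006688 K/W
L = R·k·A = 0.006688×0.056×28.5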